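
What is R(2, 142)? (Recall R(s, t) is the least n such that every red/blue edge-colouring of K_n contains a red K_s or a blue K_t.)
R(2, 142) = 142

R(2, k) = k for all k ≥ 2: in a 2-colouring of K_k, either some edge is red (a red K_2) or all edges are blue (a blue K_k). And K_{141} coloured all-blue has no blue K_142, so R(2, 142) > 141. Hence R(2, 142) = 142.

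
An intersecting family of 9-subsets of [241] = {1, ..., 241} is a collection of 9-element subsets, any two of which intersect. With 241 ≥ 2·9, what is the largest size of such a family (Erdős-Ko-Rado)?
max |F| = C(240, 8) = 242641770336810

The Erdős-Ko-Rado theorem states: for n ≥ 2k, an intersecting family of k-subsets of an n-element set has size at most C(n − 1, k − 1), with equality for 'star' families {A ⊆ [n] : |A| = k, i ∈ A} (fix an element i). For n = 241, k = 9: C(240, 8) = 242641770336810.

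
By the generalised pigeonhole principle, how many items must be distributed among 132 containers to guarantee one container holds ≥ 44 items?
n = (44 − 1)·132 + 1 = 5677

By the generalised pigeonhole principle, to guarantee some box contains ≥ r objects we need more than (r − 1) · k objects total. Threshold: n = (r − 1) · k + 1. With r = 44 and k = 132: n = 43 · 132 + 1 = 5676 + 1 = 5677. For n = 5676 = 43 · 132, we can put exactly 43 objects in every box, avoiding 44 in any single one — so 5677 is tight.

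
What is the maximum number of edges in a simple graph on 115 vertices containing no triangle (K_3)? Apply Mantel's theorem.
ex(115, K_3) = ⌊115^2/4⌋ = 3306

Mantel (1907): a triangle-free graph on n vertices has at most ⌊n^2/4⌋ edges, with equality for the complete bipartite graph K_{⌊n/2⌋, ⌈n/2⌉}. For n = 115: ⌊115^2/4⌋ = ⌊13225/4⌋ = 3306. The extremal graph is K_{57, 58}, which has 57·58 = 3306 edges.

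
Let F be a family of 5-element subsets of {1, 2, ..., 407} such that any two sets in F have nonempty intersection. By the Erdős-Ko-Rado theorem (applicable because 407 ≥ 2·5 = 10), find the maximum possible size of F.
max |F| = C(406, 4) = 1115465715

Erdős-Ko-Rado (1961): when n ≥ 2k, max |F| = C(n−1, k−1). The bound is attained by the star {A : i ∈ A} for any fixed i ∈ [n]. Here C(407−1, 5−1) = C(406, 4) = 1115465715.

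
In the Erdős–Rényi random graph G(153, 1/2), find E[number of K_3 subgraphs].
E[# K_3] = C(153, 3) · (1/2)^C(3, 2) = 585276 / 2^3 = 146319/2 = 73159.5

For each 3-subset S of vertices (there are C(153, 3) = 585276 such S), let X_S = 1 if S induces a K_3 (all C(3, 2) = 3 edges present). Then P(X_S = 1) = (1/2)^3 = 1/8. By linearity of expectation, E[# K_3] = C(153, 3) · (1/2)^3 = 585276 / 8 = 146319/2 = 73159.5.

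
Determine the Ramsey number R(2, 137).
R(2, 137) = 137

R(2, k) = k for all k ≥ 2: in a 2-colouring of K_k, either some edge is red (a red K_2) or all edges are blue (a blue K_k). And K_{136} coloured all-blue has no blue K_137, so R(2, 137) > 136. Hence R(2, 137) = 137.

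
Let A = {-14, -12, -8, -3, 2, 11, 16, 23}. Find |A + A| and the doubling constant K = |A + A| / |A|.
K = |A + A| / |A| = 31/8

Enumerate A + A = {a + b : a, b ∈ A}. With |A| = 8, there are |A|^2 = 64 ordered sum pairs; collecting distinct values, A + A = {-28, -26, -24, -22, -20, -17, -16, -15, -12, -11, -10, -6, -3, -1, 2, 3, 4, 8, 9, 11, 13, 15, 18, 20, 22, 25, 27, 32, 34, 39, 46}, so |A + A| = 31. Thus K = 31/8. For comparison, the minimum possible |A + A| over all 8-element sets is 2·8 − 1 = 15 (so min K = 15/8), attained only by arithmetic progressions.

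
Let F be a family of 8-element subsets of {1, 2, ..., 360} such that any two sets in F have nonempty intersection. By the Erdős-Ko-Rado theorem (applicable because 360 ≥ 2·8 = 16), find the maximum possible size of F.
max |F| = C(359, 7) = 143771059536281

The Erdős-Ko-Rado theorem states: for n ≥ 2k, an intersecting family of k-subsets of an n-element set has size at most C(n − 1, k − 1), with equality for 'star' families {A ⊆ [n] : |A| = k, i ∈ A} (fix an element i). For n = 360, k = 8: C(359, 7) = 143771059536281.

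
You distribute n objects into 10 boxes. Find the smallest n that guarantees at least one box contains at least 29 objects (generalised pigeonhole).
n = (29 − 1)·10 + 1 = 281

By the generalised pigeonhole principle, to guarantee some box contains ≥ r objects we need more than (r − 1) · k objects total. Threshold: n = (r − 1) · k + 1. With r = 29 and k = 10: n = 28 · 10 + 1 = 280 + 1 = 281. For n = 280 = 28 · 10, we can put exactly 28 objects in every box, avoiding 29 in any single one — so 281 is tight.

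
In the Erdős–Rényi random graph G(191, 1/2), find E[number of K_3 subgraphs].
E[# K_3] = C(191, 3) · (1/2)^C(3, 2) = 1143135 / 2^3 = 142891.875

For each 3-subset S of vertices (there are C(191, 3) = 1143135 such S), let X_S = 1 if S induces a K_3 (all C(3, 2) = 3 edges present). Then P(X_S = 1) = (1/2)^3 = 1/8. By linearity of expectation, E[# K_3] = C(191, 3) · (1/2)^3 = 1143135 / 8 = 142891.875.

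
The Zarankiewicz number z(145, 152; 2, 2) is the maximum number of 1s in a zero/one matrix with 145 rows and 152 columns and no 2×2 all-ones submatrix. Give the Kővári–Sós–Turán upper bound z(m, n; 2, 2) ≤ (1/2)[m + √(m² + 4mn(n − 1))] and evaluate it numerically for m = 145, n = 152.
z(145, 152; 2, 2) ≤ (1/2)[145 + √(145² + 4·145·152·151)] = (1/2)[145 + √13333185] = 1898.2317

Kővári–Sós–Turán: let r_1, ..., r_145 be the row sums and z = Σ r_i the total number of 1s. Each pair of columns can share at most one row with both entries 1 (else a 2×2 all-ones block appears), so Σ_i C(r_i, 2) ≤ C(152, 2) = 11476. By convexity Σ_i C(r_i, 2) ≥ 145·C(z/145, 2) = z(z − 145)/(2·145), giving z² − 145z − 145·152·151 ≤ 0 and hence z ≤ (1/2)[145 + √(21025 + 4·3328040)] = (1/2)[145 + √13333185] ≈ (1/2)(145 + 3651.4634) = 1898.2317.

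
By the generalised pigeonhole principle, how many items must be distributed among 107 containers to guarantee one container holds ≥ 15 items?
n = (15 − 1)·107 + 1 = 1499

By the generalised pigeonhole principle, to guarantee some box contains ≥ r objects we need more than (r − 1) · k objects total. Threshold: n = (r − 1) · k + 1. With r = 15 and k = 107: n = 14 · 107 + 1 = 1498 + 1 = 1499. For n = 1498 = 14 · 107, we can put exactly 14 objects in every box, avoiding 15 in any single one — so 1499 is tight.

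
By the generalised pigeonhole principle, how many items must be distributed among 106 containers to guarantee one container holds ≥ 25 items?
n = (25 − 1)·106 + 1 = 2545

By the generalised pigeonhole principle, to guarantee some box contains ≥ r objects we need more than (r − 1) · k objects total. Threshold: n = (r − 1) · k + 1. With r = 25 and k = 106: n = 24 · 106 + 1 = 2544 + 1 = 2545. For n = 2544 = 24 · 106, we can put exactly 24 objects in every box, avoiding 25 in any single one — so 2545 is tight.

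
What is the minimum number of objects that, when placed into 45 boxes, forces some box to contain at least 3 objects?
n = (3 − 1)·45 + 1 = 91

By the generalised pigeonhole principle, to guarantee some box contains ≥ r objects we need more than (r − 1) · k objects total. Threshold: n = (r − 1) · k + 1. With r = 3 and k = 45: n = 2 · 45 + 1 = 90 + 1 = 91. For n = 90 = 2 · 45, we can put exactly 2 objects in every box, avoiding 3 in any single one — so 91 is tight.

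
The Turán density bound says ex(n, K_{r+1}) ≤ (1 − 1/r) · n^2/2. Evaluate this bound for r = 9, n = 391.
Turán density bound = (8/9) · 391^2/2 = 611524/9 ≈ 67947.1111

Turán's theorem: ex(n, K_{r+1}) is achieved by the complete r-partite Turán graph T(n, r) with parts as balanced as possible, and is at most (1 − 1/r) · n^2/2. For r = 9, n = 391: the density bound is (8/9) · 152881/2 = 611524/9 ≈ 67947.1111. The integer-valued extremum is e(T(391, 9)) = 67946, which is strictly less than the density bound 611524/9 since 9 ∤ 391 (the parts of T(391, 9) cannot all be equal).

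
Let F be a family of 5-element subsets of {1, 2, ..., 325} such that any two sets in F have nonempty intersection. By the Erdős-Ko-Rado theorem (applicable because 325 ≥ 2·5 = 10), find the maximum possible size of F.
max |F| = C(324, 4) = 450710001

Erdős-Ko-Rado (1961): when n ≥ 2k, max |F| = C(n−1, k−1). The bound is attained by the star {A : i ∈ A} for any fixed i ∈ [n]. Here C(325−1, 5−1) = C(324, 4) = 450710001.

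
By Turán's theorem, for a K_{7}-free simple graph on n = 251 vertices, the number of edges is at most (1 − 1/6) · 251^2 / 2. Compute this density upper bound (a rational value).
Turán density bound = (5/6) · 251^2/2 = 315005/12 ≈ 26250.4167

Turán's theorem: ex(n, K_{r+1}) is achieved by the complete r-partite Turán graph T(n, r) with parts as balanced as possible, and is at most (1 − 1/r) · n^2/2. For r = 6, n = 251: the density bound is (5/6) · 63001/2 = 315005/12 ≈ 26250.4167. The integer-valued extremum is e(T(251, 6)) = 26250, which is strictly less than the density bound 315005/12 since 6 ∤ 251 (the parts of T(251, 6) cannot all be equal).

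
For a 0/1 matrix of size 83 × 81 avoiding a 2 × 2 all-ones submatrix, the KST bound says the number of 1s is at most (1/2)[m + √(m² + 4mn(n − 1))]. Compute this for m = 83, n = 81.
z(83, 81; 2, 2) ≤ (1/2)[83 + √(83² + 4·83·81·80)] = (1/2)[83 + √2158249] = 776.049

Kővári–Sós–Turán: let r_1, ..., r_83 be the row sums and z = Σ r_i the total number of 1s. Each pair of columns can share at most one row with both entries 1 (else a 2×2 all-ones block appears), so Σ_i C(r_i, 2) ≤ C(81, 2) = 3240. By convexity Σ_i C(r_i, 2) ≥ 83·C(z/83, 2) = z(z − 83)/(2·83), giving z² − 83z − 83·81·80 ≤ 0 and hence z ≤ (1/2)[83 + √(6889 + 4·537840)] = (1/2)[83 + √2158249] ≈ (1/2)(83 + 1469.098) = 776.049.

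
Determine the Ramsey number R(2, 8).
R(2, 8) = 8

R(2, k) = k for all k ≥ 2: in a 2-colouring of K_k, either some edge is red (a red K_2) or all edges are blue (a blue K_k). And K_{7} coloured all-blue has no blue K_8, so R(2, 8) > 7. Hence R(2, 8) = 8.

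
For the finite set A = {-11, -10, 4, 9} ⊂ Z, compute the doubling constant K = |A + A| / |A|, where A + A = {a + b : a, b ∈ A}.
K = |A + A| / |A| = 10/4 = 5/2

Enumerate A + A = {a + b : a, b ∈ A}. With |A| = 4, there are |A|^2 = 16 ordered sum pairs; collecting distinct values, A + A = {-22, -21, -20, -7, -6, -2, -1, 8, 13, 18}, so |A + A| = 10. Thus K = 10/4 = 5/2. For comparison, the minimum possible |A + A| over all 4-element sets is 2·4 − 1 = 7 (so min K = 7/4), attained only by arithmetic progressions.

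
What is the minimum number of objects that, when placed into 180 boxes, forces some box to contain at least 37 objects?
n = (37 − 1)·180 + 1 = 6481

By the generalised pigeonhole principle, to guarantee some box contains ≥ r objects we need more than (r − 1) · k objects total. Threshold: n = (r − 1) · k + 1. With r = 37 and k = 180: n = 36 · 180 + 1 = 6480 + 1 = 6481. For n = 6480 = 36 · 180, we can put exactly 36 objects in every box, avoiding 37 in any single one — so 6481 is tight.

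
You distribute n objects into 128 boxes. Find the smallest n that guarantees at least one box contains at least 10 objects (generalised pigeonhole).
n = (10 − 1)·128 + 1 = 1153

By the generalised pigeonhole principle, to guarantee some box contains ≥ r objects we need more than (r − 1) · k objects total. Threshold: n = (r − 1) · k + 1. With r = 10 and k = 128: n = 9 · 128 + 1 = 1152 + 1 = 1153. For n = 1152 = 9 · 128, we can put exactly 9 objects in every box, avoiding 10 in any single one — so 1153 is tight.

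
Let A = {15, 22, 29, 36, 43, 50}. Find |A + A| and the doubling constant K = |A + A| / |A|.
K = |A + A| / |A| = 11/6

Enumerate A + A = {a + b : a, b ∈ A}. With |A| = 6, there are |A|^2 = 36 ordered sum pairs; collecting distinct values, A + A = {30, 37, 44, 51, 58, 65, 72, 79, 86, 93, 100}, so |A + A| = 11. Thus K = 11/6. Here |A + A| = 2|A| − 1 = 11, the minimum possible — so K = 11/6 is minimal, which holds iff A is an arithmetic progression.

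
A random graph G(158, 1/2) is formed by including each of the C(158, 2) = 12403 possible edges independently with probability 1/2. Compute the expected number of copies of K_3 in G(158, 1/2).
E[# K_3] = C(158, 3) · (1/2)^C(3, 2) = 644956 / 2^3 = 161239/2 = 80619.5

For each 3-subset S of vertices (there are C(158, 3) = 644956 such S), let X_S = 1 if S induces a K_3 (all C(3, 2) = 3 edges present). Then P(X_S = 1) = (1/2)^3 = 1/8. By linearity of expectation, E[# K_3] = C(158, 3) · (1/2)^3 = 644956 / 8 = 161239/2 = 80619.5.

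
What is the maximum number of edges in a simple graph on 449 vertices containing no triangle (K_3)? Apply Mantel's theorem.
ex(449, K_3) = ⌊449^2/4⌋ = 50400

Mantel (1907): a triangle-free graph on n vertices has at most ⌊n^2/4⌋ edges, with equality for the complete bipartite graph K_{⌊n/2⌋, ⌈n/2⌉}. For n = 449: ⌊449^2/4⌋ = ⌊201601/4⌋ = 50400. The extremal graph is K_{224, 225}, which has 224·225 = 50400 edges.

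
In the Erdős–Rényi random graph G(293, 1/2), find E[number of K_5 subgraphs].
E[# K_5] = C(293, 5) · (1/2)^C(5, 2) = 17388337273 / 2^10 ≈ 16980798.118164

For each 5-subset S of vertices (there are C(293, 5) = 17388337273 such S), let X_S = 1 if S induces a K_5 (all C(5, 2) = 10 edges present). Then P(X_S = 1) = (1/2)^10 = 1/1024. By linearity of expectation, E[# K_5] = C(293, 5) · (1/2)^10 = 17388337273 / 1024 ≈ 16980798.118164.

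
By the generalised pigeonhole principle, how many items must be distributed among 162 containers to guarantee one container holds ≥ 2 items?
n = (2 − 1)·162 + 1 = 163

By the generalised pigeonhole principle, to guarantee some box contains ≥ r objects we need more than (r − 1) · k objects total. Threshold: n = (r − 1) · k + 1. With r = 2 and k = 162: n = 1 · 162 + 1 = 162 + 1 = 163. For n = 162 = 1 · 162, we can put exactly 1 objects in every box, avoiding 2 in any single one — so 163 is tight.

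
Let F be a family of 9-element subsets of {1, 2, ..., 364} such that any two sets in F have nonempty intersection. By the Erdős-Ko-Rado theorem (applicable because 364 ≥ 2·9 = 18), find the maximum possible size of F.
max |F| = C(363, 8) = 6918310730493657

Erdős-Ko-Rado (1961): when n ≥ 2k, max |F| = C(n−1, k−1). The bound is attained by the star {A : i ∈ A} for any fixed i ∈ [n]. Here C(364−1, 9−1) = C(363, 8) = 6918310730493657.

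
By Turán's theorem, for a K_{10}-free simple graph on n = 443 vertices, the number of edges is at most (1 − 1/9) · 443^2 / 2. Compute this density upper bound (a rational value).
Turán density bound = (8/9) · 443^2/2 = 784996/9 ≈ 87221.7778

Turán's theorem: ex(n, K_{r+1}) is achieved by the complete r-partite Turán graph T(n, r) with parts as balanced as possible, and is at most (1 − 1/r) · n^2/2. For r = 9, n = 443: the density bound is (8/9) · 196249/2 = 784996/9 ≈ 87221.7778. The integer-valued extremum is e(T(443, 9)) = 87221, which is strictly less than the density bound 784996/9 since 9 ∤ 443 (the parts of T(443, 9) cannot all be equal).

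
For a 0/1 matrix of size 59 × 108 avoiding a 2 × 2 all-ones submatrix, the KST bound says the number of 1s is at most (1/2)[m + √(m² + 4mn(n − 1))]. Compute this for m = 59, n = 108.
z(59, 108; 2, 2) ≤ (1/2)[59 + √(59² + 4·59·108·107)] = (1/2)[59 + √2730697] = 855.741

Kővári–Sós–Turán: let r_1, ..., r_59 be the row sums and z = Σ r_i the total number of 1s. Each pair of columns can share at most one row with both entries 1 (else a 2×2 all-ones block appears), so Σ_i C(r_i, 2) ≤ C(108, 2) = 5778. By convexity Σ_i C(r_i, 2) ≥ 59·C(z/59, 2) = z(z − 59)/(2·59), giving z² − 59z − 59·108·107 ≤ 0 and hence z ≤ (1/2)[59 + √(3481 + 4·681804)] = (1/2)[59 + √2730697] ≈ (1/2)(59 + 1652.4821) = 855.741.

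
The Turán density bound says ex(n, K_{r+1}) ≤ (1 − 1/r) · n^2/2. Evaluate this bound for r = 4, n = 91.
Turán density bound = (3/4) · 91^2/2 = 24843/8 ≈ 3105.375

Turán's theorem: ex(n, K_{r+1}) is achieved by the complete r-partite Turán graph T(n, r) with parts as balanced as possible, and is at most (1 − 1/r) · n^2/2. For r = 4, n = 91: the density bound is (3/4) · 8281/2 = 24843/8 ≈ 3105.375. The integer-valued extremum is e(T(91, 4)) = 3105, which is strictly less than the density bound 24843/8 since 4 ∤ 91 (the parts of T(91, 4) cannot all be equal).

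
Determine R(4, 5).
R(4, 5) = 25

Lower bound: an explicit 2-colouring of K_{24} (typically a Paley-type or other structured construction) avoids a red K_4 and a blue K_5, showing R(4, 5) > 24.
Upper bound: the simple Erdős–Szekeres recurrence only gives R(4, 5) ≤ 32; the tight bound R(4, 5) ≤ 25 requires a sharper case analysis (or computer search) of 2-colourings of K_{25}.
Hence R(4, 5) = 25.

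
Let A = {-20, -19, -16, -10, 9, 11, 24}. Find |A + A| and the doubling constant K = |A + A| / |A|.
K = |A + A| / |A| = 28/7 = 4

Enumerate A + A = {a + b : a, b ∈ A}. With |A| = 7, there are |A|^2 = 49 ordered sum pairs; collecting distinct values, A + A = {-40, -39, -38, -36, -35, -32, -30, -29, -26, -20, -11, -10, -9, -8, -7, -5, -1, 1, 4, 5, 8, 14, 18, 20, 22, 33, 35, 48}, so |A + A| = 28. Thus K = 28/7 = 4. For comparison, the minimum possible |A + A| over all 7-element sets is 2·7 − 1 = 13 (so min K = 13/7), attained only by arithmetic progressions.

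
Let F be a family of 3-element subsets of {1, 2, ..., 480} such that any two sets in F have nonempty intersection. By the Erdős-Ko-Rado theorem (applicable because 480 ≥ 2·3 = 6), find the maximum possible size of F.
max |F| = C(479, 2) = 114481

Erdős-Ko-Rado (1961): when n ≥ 2k, max |F| = C(n−1, k−1). The bound is attained by the star {A : i ∈ A} for any fixed i ∈ [n]. Here C(480−1, 3−1) = C(479, 2) = 114481.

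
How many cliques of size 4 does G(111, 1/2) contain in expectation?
E[# K_4] = C(111, 4) · (1/2)^C(4, 2) = 5989005 / 2^6 = 93578.203125

For each 4-subset S of vertices (there are C(111, 4) = 5989005 such S), let X_S = 1 if S induces a K_4 (all C(4, 2) = 6 edges present). Then P(X_S = 1) = (1/2)^6 = 1/64. By linearity of expectation, E[# K_4] = C(111, 4) · (1/2)^6 = 5989005 / 64 = 93578.203125.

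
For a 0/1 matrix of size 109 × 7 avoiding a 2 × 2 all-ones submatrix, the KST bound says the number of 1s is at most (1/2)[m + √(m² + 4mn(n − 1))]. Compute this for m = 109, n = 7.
z(109, 7; 2, 2) ≤ (1/2)[109 + √(109² + 4·109·7·6)] = (1/2)[109 + √30193] = 141.3807

Kővári–Sós–Turán: let r_1, ..., r_109 be the row sums and z = Σ r_i the total number of 1s. Each pair of columns can share at most one row with both entries 1 (else a 2×2 all-ones block appears), so Σ_i C(r_i, 2) ≤ C(7, 2) = 21. By convexity Σ_i C(r_i, 2) ≥ 109·C(z/109, 2) = z(z − 109)/(2·109), giving z² − 109z − 109·7·6 ≤ 0 and hence z ≤ (1/2)[109 + √(11881 + 4·4578)] = (1/2)[109 + √30193] ≈ (1/2)(109 + 173.7613) = 141.3807.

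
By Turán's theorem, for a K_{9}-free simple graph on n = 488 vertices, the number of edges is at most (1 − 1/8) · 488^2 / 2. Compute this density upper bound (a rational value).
Turán density bound = (7/8) · 488^2/2 = 104188

Turán's theorem: ex(n, K_{r+1}) is achieved by the complete r-partite Turán graph T(n, r) with parts as balanced as possible, and is at most (1 − 1/r) · n^2/2. For r = 8, n = 488: the density bound is (7/8) · 238144/2 = 104188. Since 8 ∣ 488, the Turán graph T(488, 8) has parts of equal size 61, and its edge count e(T(488, 8)) = 104188 attains the density bound exactly.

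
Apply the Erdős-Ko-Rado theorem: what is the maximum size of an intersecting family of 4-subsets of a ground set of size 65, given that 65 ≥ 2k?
max |F| = C(64, 3) = 41664

Erdős-Ko-Rado (1961): when n ≥ 2k, max |F| = C(n−1, k−1). The bound is attained by the star {A : i ∈ A} for any fixed i ∈ [n]. Here C(65−1, 4−1) = C(64, 3) = 41664.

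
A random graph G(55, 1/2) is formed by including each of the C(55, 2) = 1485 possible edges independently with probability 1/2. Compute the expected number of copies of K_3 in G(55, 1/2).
E[# K_3] = C(55, 3) · (1/2)^C(3, 2) = 26235 / 2^3 = 3279.375

For each 3-subset S of vertices (there are C(55, 3) = 26235 such S), let X_S = 1 if S induces a K_3 (all C(3, 2) = 3 edges present). Then P(X_S = 1) = (1/2)^3 = 1/8. By linearity of expectation, E[# K_3] = C(55, 3) · (1/2)^3 = 26235 / 8 = 3279.375.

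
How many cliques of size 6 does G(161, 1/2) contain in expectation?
E[# K_6] = C(161, 6) · (1/2)^C(6, 2) = 22013638192 / 2^15 = 1375852387/2048 ≈ 671802.923340

For each 6-subset S of vertices (there are C(161, 6) = 22013638192 such S), let X_S = 1 if S induces a K_6 (all C(6, 2) = 15 edges present). Then P(X_S = 1) = (1/2)^15 = 1/32768. By linearity of expectation, E[# K_6] = C(161, 6) · (1/2)^15 = 22013638192 / 32768 = 1375852387/2048 ≈ 671802.923340.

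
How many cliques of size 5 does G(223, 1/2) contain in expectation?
E[# K_5] = C(223, 5) · (1/2)^C(5, 2) = 4392741639 / 2^10 ≈ 4289786.756836

For each 5-subset S of vertices (there are C(223, 5) = 4392741639 such S), let X_S = 1 if S induces a K_5 (all C(5, 2) = 10 edges present). Then P(X_S = 1) = (1/2)^10 = 1/1024. By linearity of expectation, E[# K_5] = C(223, 5) · (1/2)^10 = 4392741639 / 1024 ≈ 4289786.756836.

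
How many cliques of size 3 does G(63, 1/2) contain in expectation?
E[# K_3] = C(63, 3) · (1/2)^C(3, 2) = 39711 / 2^3 = 4963.875

For each 3-subset S of vertices (there are C(63, 3) = 39711 such S), let X_S = 1 if S induces a K_3 (all C(3, 2) = 3 edges present). Then P(X_S = 1) = (1/2)^3 = 1/8. By linearity of expectation, E[# K_3] = C(63, 3) · (1/2)^3 = 39711 / 8 = 4963.875.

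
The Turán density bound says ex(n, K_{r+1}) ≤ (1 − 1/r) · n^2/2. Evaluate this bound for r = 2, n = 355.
Turán density bound = (1/2) · 355^2/2 = 126025/4 ≈ 31506.25

Turán's theorem: ex(n, K_{r+1}) is achieved by the complete r-partite Turán graph T(n, r) with parts as balanced as possible, and is at most (1 − 1/r) · n^2/2. For r = 2, n = 355: the density bound is (1/2) · 126025/2 = 126025/4 ≈ 31506.25. The integer-valued extremum is e(T(355, 2)) = 31506, which is strictly less than the density bound 126025/4 since 2 ∤ 355 (the parts of T(355, 2) cannot all be equal).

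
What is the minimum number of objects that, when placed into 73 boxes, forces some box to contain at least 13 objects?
n = (13 − 1)·73 + 1 = 877

By the generalised pigeonhole principle, to guarantee some box contains ≥ r objects we need more than (r − 1) · k objects total. Threshold: n = (r − 1) · k + 1. With r = 13 and k = 73: n = 12 · 73 + 1 = 876 + 1 = 877. For n = 876 = 12 · 73, we can put exactly 12 objects in every box, avoiding 13 in any single one — so 877 is tight.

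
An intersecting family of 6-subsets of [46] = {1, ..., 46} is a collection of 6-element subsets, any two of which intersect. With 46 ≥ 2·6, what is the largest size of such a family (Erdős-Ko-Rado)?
max |F| = C(45, 5) = 1221759

Erdős-Ko-Rado (1961): when n ≥ 2k, max |F| = C(n−1, k−1). The bound is attained by the star {A : i ∈ A} for any fixed i ∈ [n]. Here C(46−1, 6−1) = C(45, 5) = 1221759.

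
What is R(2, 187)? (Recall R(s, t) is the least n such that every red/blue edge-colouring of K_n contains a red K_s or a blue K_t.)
R(2, 187) = 187

R(2, k) = k for all k ≥ 2: in a 2-colouring of K_k, either some edge is red (a red K_2) or all edges are blue (a blue K_k). And K_{186} coloured all-blue has no blue K_187, so R(2, 187) > 186. Hence R(2, 187) = 187.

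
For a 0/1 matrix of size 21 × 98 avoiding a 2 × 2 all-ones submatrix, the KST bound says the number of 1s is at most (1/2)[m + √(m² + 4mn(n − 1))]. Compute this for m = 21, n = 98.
z(21, 98; 2, 2) ≤ (1/2)[21 + √(21² + 4·21·98·97)] = (1/2)[21 + √798945] = 457.4186

Kővári–Sós–Turán: let r_1, ..., r_21 be the row sums and z = Σ r_i the total number of 1s. Each pair of columns can share at most one row with both entries 1 (else a 2×2 all-ones block appears), so Σ_i C(r_i, 2) ≤ C(98, 2) = 4753. By convexity Σ_i C(r_i, 2) ≥ 21·C(z/21, 2) = z(z − 21)/(2·21), giving z² − 21z − 21·98·97 ≤ 0 and hence z ≤ (1/2)[21 + √(441 + 4·199626)] = (1/2)[21 + √798945] ≈ (1/2)(21 + 893.8372) = 457.4186.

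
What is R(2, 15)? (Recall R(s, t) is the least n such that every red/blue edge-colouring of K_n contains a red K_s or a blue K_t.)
R(2, 15) = 15

R(2, k) = k for all k ≥ 2: in a 2-colouring of K_k, either some edge is red (a red K_2) or all edges are blue (a blue K_k). And K_{14} coloured all-blue has no blue K_15, so R(2, 15) > 14. Hence R(2, 15) = 15.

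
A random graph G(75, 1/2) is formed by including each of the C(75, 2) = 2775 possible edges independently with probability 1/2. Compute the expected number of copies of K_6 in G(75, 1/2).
E[# K_6] = C(75, 6) · (1/2)^C(6, 2) = 201359550 / 2^15 = 100679775/16384 ≈ 6145.005798

For each 6-subset S of vertices (there are C(75, 6) = 201359550 such S), let X_S = 1 if S induces a K_6 (all C(6, 2) = 15 edges present). Then P(X_S = 1) = (1/2)^15 = 1/32768. By linearity of expectation, E[# K_6] = C(75, 6) · (1/2)^15 = 201359550 / 32768 = 100679775/16384 ≈ 6145.005798.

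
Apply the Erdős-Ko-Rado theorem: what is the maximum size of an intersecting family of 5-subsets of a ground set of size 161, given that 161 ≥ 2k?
max |F| = C(160, 4) = 26294360

The Erdős-Ko-Rado theorem states: for n ≥ 2k, an intersecting family of k-subsets of an n-element set has size at most C(n − 1, k − 1), with equality for 'star' families {A ⊆ [n] : |A| = k, i ∈ A} (fix an element i). For n = 161, k = 5: C(160, 4) = 26294360.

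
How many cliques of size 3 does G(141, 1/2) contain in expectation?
E[# K_3] = C(141, 3) · (1/2)^C(3, 2) = 457310 / 2^3 = 228655/4 = 57163.75

For each 3-subset S of vertices (there are C(141, 3) = 457310 such S), let X_S = 1 if S induces a K_3 (all C(3, 2) = 3 edges present). Then P(X_S = 1) = (1/2)^3 = 1/8. By linearity of expectation, E[# K_3] = C(141, 3) · (1/2)^3 = 457310 / 8 = 228655/4 = 57163.75.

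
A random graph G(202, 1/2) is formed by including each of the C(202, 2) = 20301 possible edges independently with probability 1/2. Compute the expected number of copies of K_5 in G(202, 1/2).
E[# K_5] = C(202, 5) · (1/2)^C(5, 2) = 2666333340 / 2^10 = 666583335/256 ≈ 2603841.152344

For each 5-subset S of vertices (there are C(202, 5) = 2666333340 such S), let X_S = 1 if S induces a K_5 (all C(5, 2) = 10 edges present). Then P(X_S = 1) = (1/2)^10 = 1/1024. By linearity of expectation, E[# K_5] = C(202, 5) · (1/2)^10 = 2666333340 / 1024 = 666583335/256 ≈ 2603841.152344.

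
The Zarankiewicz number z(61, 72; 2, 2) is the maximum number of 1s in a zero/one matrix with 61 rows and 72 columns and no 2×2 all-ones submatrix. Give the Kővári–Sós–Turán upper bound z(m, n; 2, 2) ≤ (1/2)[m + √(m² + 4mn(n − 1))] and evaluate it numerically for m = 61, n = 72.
z(61, 72; 2, 2) ≤ (1/2)[61 + √(61² + 4·61·72·71)] = (1/2)[61 + √1251049] = 589.7515

Kővári–Sós–Turán: let r_1, ..., r_61 be the row sums and z = Σ r_i the total number of 1s. Each pair of columns can share at most one row with both entries 1 (else a 2×2 all-ones block appears), so Σ_i C(r_i, 2) ≤ C(72, 2) = 2556. By convexity Σ_i C(r_i, 2) ≥ 61·C(z/61, 2) = z(z − 61)/(2·61), giving z² − 61z − 61·72·71 ≤ 0 and hence z ≤ (1/2)[61 + √(3721 + 4·311832)] = (1/2)[61 + √1251049] ≈ (1/2)(61 + 1118.503) = 589.7515.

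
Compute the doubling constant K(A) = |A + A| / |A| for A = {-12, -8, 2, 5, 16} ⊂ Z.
K = |A + A| / |A| = 14/5

Enumerate A + A = {a + b : a, b ∈ A}. With |A| = 5, there are |A|^2 = 25 ordered sum pairs; collecting distinct values, A + A = {-24, -20, -16, -10, -7, -6, -3, 4, 7, 8, 10, 18, 21, 32}, so |A + A| = 14. Thus K = 14/5. For comparison, the minimum possible |A + A| over all 5-element sets is 2·5 − 1 = 9 (so min K = 9/5), attained only by arithmetic progressions.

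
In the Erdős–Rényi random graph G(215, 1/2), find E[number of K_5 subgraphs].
E[# K_5] = C(215, 5) · (1/2)^C(5, 2) = 3653161793 / 2^10 ≈ 3567540.813477

For each 5-subset S of vertices (there are C(215, 5) = 3653161793 such S), let X_S = 1 if S induces a K_5 (all C(5, 2) = 10 edges present). Then P(X_S = 1) = (1/2)^10 = 1/1024. By linearity of expectation, E[# K_5] = C(215, 5) · (1/2)^10 = 3653161793 / 1024 ≈ 3567540.813477.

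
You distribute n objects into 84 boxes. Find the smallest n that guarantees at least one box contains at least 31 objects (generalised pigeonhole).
n = (31 − 1)·84 + 1 = 2521

By the generalised pigeonhole principle, to guarantee some box contains ≥ r objects we need more than (r − 1) · k objects total. Threshold: n = (r − 1) · k + 1. With r = 31 and k = 84: n = 30 · 84 + 1 = 2520 + 1 = 2521. For n = 2520 = 30 · 84, we can put exactly 30 objects in every box, avoiding 31 in any single one — so 2521 is tight.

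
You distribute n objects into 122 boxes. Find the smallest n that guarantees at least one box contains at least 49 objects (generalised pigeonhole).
n = (49 − 1)·122 + 1 = 5857

By the generalised pigeonhole principle, to guarantee some box contains ≥ r objects we need more than (r − 1) · k objects total. Threshold: n = (r − 1) · k + 1. With r = 49 and k = 122: n = 48 · 122 + 1 = 5856 + 1 = 5857. For n = 5856 = 48 · 122, we can put exactly 48 objects in every box, avoiding 49 in any single one — so 5857 is tight.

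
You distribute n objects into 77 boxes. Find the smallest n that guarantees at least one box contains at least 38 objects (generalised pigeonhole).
n = (38 − 1)·77 + 1 = 2850

By the generalised pigeonhole principle, to guarantee some box contains ≥ r objects we need more than (r − 1) · k objects total. Threshold: n = (r − 1) · k + 1. With r = 38 and k = 77: n = 37 · 77 + 1 = 2849 + 1 = 2850. For n = 2849 = 37 · 77, we can put exactly 37 objects in every box, avoiding 38 in any single one — so 2850 is tight.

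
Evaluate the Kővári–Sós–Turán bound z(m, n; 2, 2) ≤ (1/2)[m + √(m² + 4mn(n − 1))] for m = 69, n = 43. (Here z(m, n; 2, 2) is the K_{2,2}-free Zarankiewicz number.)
z(69, 43; 2, 2) ≤ (1/2)[69 + √(69² + 4·69·43·42)] = (1/2)[69 + √503217] = 389.1889

Kővári–Sós–Turán: let r_1, ..., r_69 be the row sums and z = Σ r_i the total number of 1s. Each pair of columns can share at most one row with both entries 1 (else a 2×2 all-ones block appears), so Σ_i C(r_i, 2) ≤ C(43, 2) = 903. By convexity Σ_i C(r_i, 2) ≥ 69·C(z/69, 2) = z(z − 69)/(2·69), giving z² − 69z − 69·43·42 ≤ 0 and hence z ≤ (1/2)[69 + √(4761 + 4·124614)] = (1/2)[69 + √503217] ≈ (1/2)(69 + 709.3779) = 389.1889.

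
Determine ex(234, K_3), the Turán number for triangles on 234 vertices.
ex(234, K_3) = ⌊234^2/4⌋ = 13689

Mantel (1907): a triangle-free graph on n vertices has at most ⌊n^2/4⌋ edges, with equality for the complete bipartite graph K_{⌊n/2⌋, ⌈n/2⌉}. For n = 234: ⌊234^2/4⌋ = ⌊54756/4⌋ = 13689. The extremal graph is K_{117, 117}, which has 117·117 = 13689 edges.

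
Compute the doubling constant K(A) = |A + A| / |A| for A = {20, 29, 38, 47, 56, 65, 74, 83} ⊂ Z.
K = |A + A| / |A| = 15/8

Enumerate A + A = {a + b : a, b ∈ A}. With |A| = 8, there are |A|^2 = 64 ordered sum pairs; collecting distinct values, A + A = {40, 49, 58, 67, 76, 85, 94, 103, 112, 121, 130, 139, 148, 157, 166}, so |A + A| = 15. Thus K = 15/8. Here |A + A| = 2|A| − 1 = 15, the minimum possible — so K = 15/8 is minimal, which holds iff A is an arithmetic progression.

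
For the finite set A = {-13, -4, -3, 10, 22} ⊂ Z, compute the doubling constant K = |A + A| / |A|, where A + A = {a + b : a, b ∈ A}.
K = |A + A| / |A| = 15/5 = 3

Enumerate A + A = {a + b : a, b ∈ A}. With |A| = 5, there are |A|^2 = 25 ordered sum pairs; collecting distinct values, A + A = {-26, -17, -16, -8, -7, -6, -3, 6, 7, 9, 18, 19, 20, 32, 44}, so |A + A| = 15. Thus K = 15/5 = 3. For comparison, the minimum possible |A + A| over all 5-element sets is 2·5 − 1 = 9 (so min K = 9/5), attained only by arithmetic progressions.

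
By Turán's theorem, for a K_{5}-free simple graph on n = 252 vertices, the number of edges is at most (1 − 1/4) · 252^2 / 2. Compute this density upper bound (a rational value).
Turán density bound = (3/4) · 252^2/2 = 23814

Turán's theorem: ex(n, K_{r+1}) is achieved by the complete r-partite Turán graph T(n, r) with parts as balanced as possible, and is at most (1 − 1/r) · n^2/2. For r = 4, n = 252: the density bound is (3/4) · 63504/2 = 23814. Since 4 ∣ 252, the Turán graph T(252, 4) has parts of equal size 63, and its edge count e(T(252, 4)) = 23814 attains the density bound exactly.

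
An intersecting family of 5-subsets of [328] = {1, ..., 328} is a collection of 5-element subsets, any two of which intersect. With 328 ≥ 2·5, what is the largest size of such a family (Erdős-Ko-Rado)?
max |F| = C(327, 4) = 467716275

Erdős-Ko-Rado (1961): when n ≥ 2k, max |F| = C(n−1, k−1). The bound is attained by the star {A : i ∈ A} for any fixed i ∈ [n]. Here C(328−1, 5−1) = C(327, 4) = 467716275.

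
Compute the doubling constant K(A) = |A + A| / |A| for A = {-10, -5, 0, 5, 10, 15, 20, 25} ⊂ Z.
K = |A + A| / |A| = 15/8

Enumerate A + A = {a + b : a, b ∈ A}. With |A| = 8, there are |A|^2 = 64 ordered sum pairs; collecting distinct values, A + A = {-20, -15, -10, -5, 0, 5, 10, 15, 20, 25, 30, 35, 40, 45, 50}, so |A + A| = 15. Thus K = 15/8. Here |A + A| = 2|A| − 1 = 15, the minimum possible — so K = 15/8 is minimal, which holds iff A is an arithmetic progression.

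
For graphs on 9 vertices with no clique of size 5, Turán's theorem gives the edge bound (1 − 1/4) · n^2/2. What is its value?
Turán density bound = (3/4) · 9^2/2 = 243/8 ≈ 30.375

Turán's theorem: ex(n, K_{r+1}) is achieved by the complete r-partite Turán graph T(n, r) with parts as balanced as possible, and is at most (1 − 1/r) · n^2/2. For r = 4, n = 9: the density bound is (3/4) · 81/2 = 243/8 ≈ 30.375. The integer-valued extremum is e(T(9, 4)) = 30, which is strictly less than the density bound 243/8 since 4 ∤ 9 (the parts of T(9, 4) cannot all be equal).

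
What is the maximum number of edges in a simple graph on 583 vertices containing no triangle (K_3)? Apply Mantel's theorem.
ex(583, K_3) = ⌊583^2/4⌋ = 84972

Mantel (1907): a triangle-free graph on n vertices has at most ⌊n^2/4⌋ edges, with equality for the complete bipartite graph K_{⌊n/2⌋, ⌈n/2⌉}. For n = 583: ⌊583^2/4⌋ = ⌊339889/4⌋ = 84972. The extremal graph is K_{291, 292}, which has 291·292 = 84972 edges.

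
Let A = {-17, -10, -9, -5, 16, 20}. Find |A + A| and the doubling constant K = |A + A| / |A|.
K = |A + A| / |A| = 20/6 = 10/3

Enumerate A + A = {a + b : a, b ∈ A}. With |A| = 6, there are |A|^2 = 36 ordered sum pairs; collecting distinct values, A + A = {-34, -27, -26, -22, -20, -19, -18, -15, -14, -10, -1, 3, 6, 7, 10, 11, 15, 32, 36, 40}, so |A + A| = 20. Thus K = 20/6 = 10/3. For comparison, the minimum possible |A + A| over all 6-element sets is 2·6 − 1 = 11 (so min K = 11/6), attained only by arithmetic progressions.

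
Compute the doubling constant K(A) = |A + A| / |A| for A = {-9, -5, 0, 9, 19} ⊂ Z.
K = |A + A| / |A| = 14/5

Enumerate A + A = {a + b : a, b ∈ A}. With |A| = 5, there are |A|^2 = 25 ordered sum pairs; collecting distinct values, A + A = {-18, -14, -10, -9, -5, 0, 4, 9, 10, 14, 18, 19, 28, 38}, so |A + A| = 14. Thus K = 14/5. For comparison, the minimum possible |A + A| over all 5-element sets is 2·5 − 1 = 9 (so min K = 9/5), attained only by arithmetic progressions.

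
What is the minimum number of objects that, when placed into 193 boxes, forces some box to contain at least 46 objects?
n = (46 − 1)·193 + 1 = 8686

By the generalised pigeonhole principle, to guarantee some box contains ≥ r objects we need more than (r − 1) · k objects total. Threshold: n = (r − 1) · k + 1. With r = 46 and k = 193: n = 45 · 193 + 1 = 8685 + 1 = 8686. For n = 8685 = 45 · 193, we can put exactly 45 objects in every box, avoiding 46 in any single one — so 8686 is tight.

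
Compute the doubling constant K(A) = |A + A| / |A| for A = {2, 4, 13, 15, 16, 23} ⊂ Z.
K = |A + A| / |A| = 20/6 = 10/3

Enumerate A + A = {a + b : a, b ∈ A}. With |A| = 6, there are |A|^2 = 36 ordered sum pairs; collecting distinct values, A + A = {4, 6, 8, 15, 17, 18, 19, 20, 25, 26, 27, 28, 29, 30, 31, 32, 36, 38, 39, 46}, so |A + A| = 20. Thus K = 20/6 = 10/3. For comparison, the minimum possible |A + A| over all 6-element sets is 2·6 − 1 = 11 (so min K = 11/6), attained only by arithmetic progressions.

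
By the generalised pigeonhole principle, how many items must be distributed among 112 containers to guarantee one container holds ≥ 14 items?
n = (14 − 1)·112 + 1 = 1457

By the generalised pigeonhole principle, to guarantee some box contains ≥ r objects we need more than (r − 1) · k objects total. Threshold: n = (r − 1) · k + 1. With r = 14 and k = 112: n = 13 · 112 + 1 = 1456 + 1 = 1457. For n = 1456 = 13 · 112, we can put exactly 13 objects in every box, avoiding 14 in any single one — so 1457 is tight.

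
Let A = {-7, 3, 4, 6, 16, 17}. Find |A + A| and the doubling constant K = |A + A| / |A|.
K = |A + A| / |A| = 18/6 = 3

Enumerate A + A = {a + b : a, b ∈ A}. With |A| = 6, there are |A|^2 = 36 ordered sum pairs; collecting distinct values, A + A = {-14, -4, -3, -1, 6, 7, 8, 9, 10, 12, 19, 20, 21, 22, 23, 32, 33, 34}, so |A + A| = 18. Thus K = 18/6 = 3. For comparison, the minimum possible |A + A| over all 6-element sets is 2·6 − 1 = 11 (so min K = 11/6), attained only by arithmetic progressions.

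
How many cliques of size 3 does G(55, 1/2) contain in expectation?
E[# K_3] = C(55, 3) · (1/2)^C(3, 2) = 26235 / 2^3 = 3279.375

For each 3-subset S of vertices (there are C(55, 3) = 26235 such S), let X_S = 1 if S induces a K_3 (all C(3, 2) = 3 edges present). Then P(X_S = 1) = (1/2)^3 = 1/8. By linearity of expectation, E[# K_3] = C(55, 3) · (1/2)^3 = 26235 / 8 = 3279.375.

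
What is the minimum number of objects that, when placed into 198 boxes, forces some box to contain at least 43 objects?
n = (43 − 1)·198 + 1 = 8317

By the generalised pigeonhole principle, to guarantee some box contains ≥ r objects we need more than (r − 1) · k objects total. Threshold: n = (r − 1) · k + 1. With r = 43 and k = 198: n = 42 · 198 + 1 = 8316 + 1 = 8317. For n = 8316 = 42 · 198, we can put exactly 42 objects in every box, avoiding 43 in any single one — so 8317 is tight.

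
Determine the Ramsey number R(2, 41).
R(2, 41) = 41

R(2, k) = k for all k ≥ 2: in a 2-colouring of K_k, either some edge is red (a red K_2) or all edges are blue (a blue K_k). And K_{40} coloured all-blue has no blue K_41, so R(2, 41) > 40. Hence R(2, 41) = 41.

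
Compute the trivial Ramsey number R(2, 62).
R(2, 62) = 62

R(2, k) = k for all k ≥ 2: in a 2-colouring of K_k, either some edge is red (a red K_2) or all edges are blue (a blue K_k). And K_{61} coloured all-blue has no blue K_62, so R(2, 62) > 61. Hence R(2, 62) = 62.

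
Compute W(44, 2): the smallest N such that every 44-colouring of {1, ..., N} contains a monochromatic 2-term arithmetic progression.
W(44, 2) = 44 + 1 = 45

A 2-term AP is any pair of integers, so a monochromatic 2-AP exists iff some colour is used at least twice. With 44 colours, the colouring i ↦ i on {1, ..., 44} uses each colour once, avoiding any monochromatic pair, so W(44, 2) > 44. For {1, ..., 45}, pigeonhole forces two integers of the same colour, which form a monochromatic 2-AP. Hence W(44, 2) = 45.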